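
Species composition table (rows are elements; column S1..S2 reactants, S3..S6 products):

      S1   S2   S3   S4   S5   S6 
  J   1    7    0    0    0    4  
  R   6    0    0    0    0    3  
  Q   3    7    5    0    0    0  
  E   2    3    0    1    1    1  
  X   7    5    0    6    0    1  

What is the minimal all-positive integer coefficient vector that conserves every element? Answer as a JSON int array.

J: 3·1+3·7 = 24 | 6·0+5·0+4·0+6·4 = 24
R: 3·6+3·0 = 18 | 6·0+5·0+4·0+6·3 = 18
Q: 3·3+3·7 = 30 | 6·5+5·0+4·0+6·0 = 30
E: 3·2+3·3 = 15 | 6·0+5·1+4·1+6·1 = 15
X: 3·7+3·5 = 36 | 6·0+5·6+4·0+6·1 = 36
gcd(3,3,6,5,4,6) = 1

Coefficients: [3, 3, 6, 5, 4, 6]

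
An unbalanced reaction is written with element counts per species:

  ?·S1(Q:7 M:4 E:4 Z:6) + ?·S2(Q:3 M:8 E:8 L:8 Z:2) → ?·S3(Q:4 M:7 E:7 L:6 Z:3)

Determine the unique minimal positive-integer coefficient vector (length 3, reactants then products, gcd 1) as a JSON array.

Q: 1·7+3·3 = 16 | 4·4 = 16
M: 1·4+3·8 = 28 | 4·7 = 28
E: 1·4+3·8 = 28 | 4·7 = 28
L: 1·0+3·8 = 24 | 4·6 = 24
Z: 1·6+3·2 = 12 | 4·3 = 12
gcd(1,3,4) = 1

Coefficients: [1, 3, 4]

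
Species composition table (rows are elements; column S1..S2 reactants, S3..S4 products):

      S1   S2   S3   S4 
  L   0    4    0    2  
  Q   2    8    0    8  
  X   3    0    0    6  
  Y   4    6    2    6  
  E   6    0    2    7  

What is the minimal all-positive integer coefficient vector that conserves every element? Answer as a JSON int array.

L: 4·0+1·4 = 4 | 5·0+2·2 = 4
Q: 4·2+1·8 = 16 | 5·0+2·8 = 16
X: 4·3+1·0 = 12 | 5·0+2·6 = 12
Y: 4·4+1·6 = 22 | 5·2+2·6 = 22
E: 4·6+1·0 = 24 | 5·2+2·7 = 24
gcd(4,1,5,2) = 1

Coefficients: [4, 1, 5, 2]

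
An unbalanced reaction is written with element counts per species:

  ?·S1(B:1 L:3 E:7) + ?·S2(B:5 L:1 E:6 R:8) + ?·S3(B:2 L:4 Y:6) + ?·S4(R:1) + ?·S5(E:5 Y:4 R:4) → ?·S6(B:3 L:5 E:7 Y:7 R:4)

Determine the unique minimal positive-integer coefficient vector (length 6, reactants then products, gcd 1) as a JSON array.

Coefficients: [3, 1, 5, 4, 3, 6]

B: 3·1+1·5+5·2+4·0+3·0 = 18 | 6·3 = 18
L: 3·3+1·1+5·4+4·0+3·0 = 30 | 6·5 = 30
E: 3·7+1·6+5·0+4·0+3·5 = 42 | 6·7 = 42
Y: 3·0+1·0+5·6+4·0+3·4 = 42 | 6·7 = 42
R: 3·0+1·8+5·0+4·1+3·4 = 24 | 6·4 = 24
gcd(3,1,5,4,3,6) = 1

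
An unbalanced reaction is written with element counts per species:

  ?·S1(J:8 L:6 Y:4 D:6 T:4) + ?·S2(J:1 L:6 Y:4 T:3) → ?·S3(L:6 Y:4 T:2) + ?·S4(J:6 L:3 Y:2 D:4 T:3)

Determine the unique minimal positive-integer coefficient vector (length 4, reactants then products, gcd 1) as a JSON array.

J: 4·8+4·1 = 36 | 5·0+6·6 = 36
L: 4·6+4·6 = 48 | 5·6+6·3 = 48
Y: 4·4+4·4 = 32 | 5·4+6·2 = 32
D: 4·6+4·0 = 24 | 5·0+6·4 = 24
T: 4·4+4·3 = 28 | 5·2+6·3 = 28
gcd(4,4,5,6) = 1

Coefficients: [4, 4, 5, 6]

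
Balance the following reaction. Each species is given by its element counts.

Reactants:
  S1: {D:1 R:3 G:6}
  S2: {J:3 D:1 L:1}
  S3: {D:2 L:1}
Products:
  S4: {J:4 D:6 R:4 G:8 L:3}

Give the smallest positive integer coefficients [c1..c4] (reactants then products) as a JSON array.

Coefficients: [4, 4, 5, 3]

J: 4·0+4·3+5·0 = 12 | 3·4 = 12
D: 4·1+4·1+5·2 = 18 | 3·6 = 18
R: 4·3+4·0+5·0 = 12 | 3·4 = 12
G: 4·6+4·0+5·0 = 24 | 3·8 = 24
L: 4·0+4·1+5·1 = 9 | 3·3 = 9
gcd(4,4,5,3) = 1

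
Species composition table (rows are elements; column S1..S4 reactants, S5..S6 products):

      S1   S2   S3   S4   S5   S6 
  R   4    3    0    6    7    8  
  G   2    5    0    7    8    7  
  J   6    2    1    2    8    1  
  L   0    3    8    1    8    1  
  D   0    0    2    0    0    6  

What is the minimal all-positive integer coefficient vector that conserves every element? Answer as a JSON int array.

R: 4·4+5·3+3·0+2·6 = 43 | 5·7+1·8 = 43
G: 4·2+5·5+3·0+2·7 = 47 | 5·8+1·7 = 47
J: 4·6+5·2+3·1+2·2 = 41 | 5·8+1·1 = 41
L: 4·0+5·3+3·8+2·1 = 41 | 5·8+1·1 = 41
D: 4·0+5·0+3·2+2·0 = 6 | 5·0+1·6 = 6
gcd(4,5,3,2,5,1) = 1

Coefficients: [4, 5, 3, 2, 5, 1]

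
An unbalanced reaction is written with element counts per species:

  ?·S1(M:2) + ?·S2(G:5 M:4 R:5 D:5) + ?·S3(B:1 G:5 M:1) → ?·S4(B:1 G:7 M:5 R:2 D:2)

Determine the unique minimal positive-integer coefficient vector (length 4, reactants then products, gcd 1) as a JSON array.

Coefficients: [6, 2, 5, 5]

B: 6·0+2·0+5·1 = 5 | 5·1 = 5
G: 6·0+2·5+5·5 = 35 | 5·7 = 35
M: 6·2+2·4+5·1 = 25 | 5·5 = 25
R: 6·0+2·5+5·0 = 10 | 5·2 = 10
D: 6·0+2·5+5·0 = 10 | 5·2 = 10
gcd(6,2,5,5) = 1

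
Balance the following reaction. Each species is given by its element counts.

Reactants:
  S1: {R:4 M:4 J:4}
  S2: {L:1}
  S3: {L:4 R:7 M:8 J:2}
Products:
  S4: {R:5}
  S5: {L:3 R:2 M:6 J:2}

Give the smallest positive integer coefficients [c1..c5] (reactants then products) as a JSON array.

L: 1·0+2·1+4·4 = 18 | 4·0+6·3 = 18
R: 1·4+2·0+4·7 = 32 | 4·5+6·2 = 32
M: 1·4+2·0+4·8 = 36 | 4·0+6·6 = 36
J: 1·4+2·0+4·2 = 12 | 4·0+6·2 = 12
gcd(1,2,4,4,6) = 1

Coefficients: [1, 2, 4, 4, 6]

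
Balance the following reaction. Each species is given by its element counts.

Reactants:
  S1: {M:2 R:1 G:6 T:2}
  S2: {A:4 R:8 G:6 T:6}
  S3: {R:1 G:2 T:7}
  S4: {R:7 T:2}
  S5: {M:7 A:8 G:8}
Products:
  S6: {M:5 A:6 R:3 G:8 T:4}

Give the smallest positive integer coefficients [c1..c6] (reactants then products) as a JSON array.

Coefficients: [1, 1, 2, 1, 4, 6]

M: 1·2+1·0+2·0+1·0+4·7 = 30 | 6·5 = 30
A: 1·0+1·4+2·0+1·0+4·8 = 36 | 6·6 = 36
R: 1·1+1·8+2·1+1·7+4·0 = 18 | 6·3 = 18
G: 1·6+1·6+2·2+1·0+4·8 = 48 | 6·8 = 48
T: 1·2+1·6+2·7+1·2+4·0 = 24 | 6·4 = 24
gcd(1,1,2,1,4,6) = 1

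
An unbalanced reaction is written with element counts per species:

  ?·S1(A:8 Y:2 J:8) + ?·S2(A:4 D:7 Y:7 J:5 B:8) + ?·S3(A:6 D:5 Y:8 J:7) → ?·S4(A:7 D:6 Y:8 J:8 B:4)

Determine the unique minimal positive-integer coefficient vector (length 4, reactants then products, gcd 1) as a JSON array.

Coefficients: [1, 2, 2, 4]

A: 1·8+2·4+2·6 = 28 | 4·7 = 28
D: 1·0+2·7+2·5 = 24 | 4·6 = 24
Y: 1·2+2·7+2·8 = 32 | 4·8 = 32
J: 1·8+2·5+2·7 = 32 | 4·8 = 32
B: 1·0+2·8+2·0 = 16 | 4·4 = 16
gcd(1,2,2,4) = 1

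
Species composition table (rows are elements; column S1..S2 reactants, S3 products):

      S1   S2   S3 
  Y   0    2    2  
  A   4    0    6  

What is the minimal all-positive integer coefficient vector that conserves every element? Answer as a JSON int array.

Y: 3·0+2·2 = 4 | 2·2 = 4
A: 3·4+2·0 = 12 | 2·6 = 12
gcd(3,2,2) = 1

Coefficients: [3, 2, 2]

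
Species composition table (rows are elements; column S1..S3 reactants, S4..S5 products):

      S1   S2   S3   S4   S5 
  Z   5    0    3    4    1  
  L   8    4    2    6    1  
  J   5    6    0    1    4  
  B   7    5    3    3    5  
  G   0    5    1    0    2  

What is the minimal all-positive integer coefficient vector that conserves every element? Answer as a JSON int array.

Coefficients: [3, 1, 3, 5, 4]

Z: 3·5+1·0+3·3 = 24 | 5·4+4·1 = 24
L: 3·8+1·4+3·2 = 34 | 5·6+4·1 = 34
J: 3·5+1·6+3·0 = 21 | 5·1+4·4 = 21
B: 3·7+1·5+3·3 = 35 | 5·3+4·5 = 35
G: 3·0+1·5+3·1 = 8 | 5·0+4·2 = 8
gcd(3,1,3,5,4) = 1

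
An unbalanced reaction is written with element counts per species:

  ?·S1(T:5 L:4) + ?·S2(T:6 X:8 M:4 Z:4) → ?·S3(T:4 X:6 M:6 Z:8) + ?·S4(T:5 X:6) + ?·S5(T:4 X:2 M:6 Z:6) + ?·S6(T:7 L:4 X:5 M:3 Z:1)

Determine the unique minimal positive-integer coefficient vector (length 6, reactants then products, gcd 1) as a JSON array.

T: 2·5+6·6 = 46 | 2·4+4·5+1·4+2·7 = 46
L: 2·4+6·0 = 8 | 2·0+4·0+1·0+2·4 = 8
X: 2·0+6·8 = 48 | 2·6+4·6+1·2+2·5 = 48
M: 2·0+6·4 = 24 | 2·6+4·0+1·6+2·3 = 24
Z: 2·0+6·4 = 24 | 2·8+4·0+1·6+2·1 = 24
gcd(2,6,2,4,1,2) = 1

Coefficients: [2, 6, 2, 4, 1, 2]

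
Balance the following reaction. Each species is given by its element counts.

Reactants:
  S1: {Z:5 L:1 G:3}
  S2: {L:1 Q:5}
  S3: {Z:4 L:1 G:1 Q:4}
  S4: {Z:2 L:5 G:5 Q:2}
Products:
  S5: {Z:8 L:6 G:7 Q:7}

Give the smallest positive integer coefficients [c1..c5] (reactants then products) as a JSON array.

Coefficients: [4, 3, 3, 4, 5]

Z: 4·5+3·0+3·4+4·2 = 40 | 5·8 = 40
L: 4·1+3·1+3·1+4·5 = 30 | 5·6 = 30
G: 4·3+3·0+3·1+4·5 = 35 | 5·7 = 35
Q: 4·0+3·5+3·4+4·2 = 35 | 5·7 = 35
gcd(4,3,3,4,5) = 1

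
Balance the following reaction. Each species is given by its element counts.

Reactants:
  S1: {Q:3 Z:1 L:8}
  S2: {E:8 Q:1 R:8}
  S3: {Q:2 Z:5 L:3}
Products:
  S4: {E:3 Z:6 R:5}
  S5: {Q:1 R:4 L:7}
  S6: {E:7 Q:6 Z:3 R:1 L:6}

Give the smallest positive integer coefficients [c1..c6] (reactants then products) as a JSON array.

Coefficients: [5, 3, 2, 1, 4, 3]

E: 5·0+3·8+2·0 = 24 | 1·3+4·0+3·7 = 24
Q: 5·3+3·1+2·2 = 22 | 1·0+4·1+3·6 = 22
Z: 5·1+3·0+2·5 = 15 | 1·6+4·0+3·3 = 15
R: 5·0+3·8+2·0 = 24 | 1·5+4·4+3·1 = 24
L: 5·8+3·0+2·3 = 46 | 1·0+4·7+3·6 = 46
gcd(5,3,2,1,4,3) = 1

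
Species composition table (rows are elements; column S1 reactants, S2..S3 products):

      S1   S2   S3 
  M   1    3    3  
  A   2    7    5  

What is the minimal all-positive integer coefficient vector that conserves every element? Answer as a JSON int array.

M: 6·1 = 6 | 1·3+1·3 = 6
A: 6·2 = 12 | 1·7+1·5 = 12
gcd(6,1,1) = 1

Coefficients: [6, 1, 1]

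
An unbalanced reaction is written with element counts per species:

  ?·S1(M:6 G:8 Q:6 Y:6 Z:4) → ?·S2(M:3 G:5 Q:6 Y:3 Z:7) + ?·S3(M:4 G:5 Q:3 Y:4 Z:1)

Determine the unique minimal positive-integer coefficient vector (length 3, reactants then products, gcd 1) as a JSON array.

M: 5·6 = 30 | 2·3+6·4 = 30
G: 5·8 = 40 | 2·5+6·5 = 40
Q: 5·6 = 30 | 2·6+6·3 = 30
Y: 5·6 = 30 | 2·3+6·4 = 30
Z: 5·4 = 20 | 2·7+6·1 = 20
gcd(5,2,6) = 1

Coefficients: [5, 2, 6]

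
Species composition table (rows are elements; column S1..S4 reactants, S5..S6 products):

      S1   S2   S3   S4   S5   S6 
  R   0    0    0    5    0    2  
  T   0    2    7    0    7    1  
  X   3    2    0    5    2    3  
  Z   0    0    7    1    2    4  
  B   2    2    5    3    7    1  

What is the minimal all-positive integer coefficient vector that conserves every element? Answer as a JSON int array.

Coefficients: [1, 6, 4, 2, 5, 5]

R: 1·0+6·0+4·0+2·5 = 10 | 5·0+5·2 = 10
T: 1·0+6·2+4·7+2·0 = 40 | 5·7+5·1 = 40
X: 1·3+6·2+4·0+2·5 = 25 | 5·2+5·3 = 25
Z: 1·0+6·0+4·7+2·1 = 30 | 5·2+5·4 = 30
B: 1·2+6·2+4·5+2·3 = 40 | 5·7+5·1 = 40
gcd(1,6,4,2,5,5) = 1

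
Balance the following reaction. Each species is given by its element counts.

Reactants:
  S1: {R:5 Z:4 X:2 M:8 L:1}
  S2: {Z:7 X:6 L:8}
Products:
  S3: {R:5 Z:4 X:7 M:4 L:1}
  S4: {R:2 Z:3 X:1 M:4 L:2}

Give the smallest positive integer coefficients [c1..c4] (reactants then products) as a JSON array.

R: 3·5+1·0 = 15 | 1·5+5·2 = 15
Z: 3·4+1·7 = 19 | 1·4+5·3 = 19
X: 3·2+1·6 = 12 | 1·7+5·1 = 12
M: 3·8+1·0 = 24 | 1·4+5·4 = 24
L: 3·1+1·8 = 11 | 1·1+5·2 = 11
gcd(3,1,1,5) = 1

Coefficients: [3, 1, 1, 5]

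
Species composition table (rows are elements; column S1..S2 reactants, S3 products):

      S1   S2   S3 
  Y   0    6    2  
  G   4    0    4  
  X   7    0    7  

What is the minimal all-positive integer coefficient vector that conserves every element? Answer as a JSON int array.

Y: 3·0+1·6 = 6 | 3·2 = 6
G: 3·4+1·0 = 12 | 3·4 = 12
X: 3·7+1·0 = 21 | 3·7 = 21
gcd(3,1,3) = 1

Coefficients: [3, 1, 3]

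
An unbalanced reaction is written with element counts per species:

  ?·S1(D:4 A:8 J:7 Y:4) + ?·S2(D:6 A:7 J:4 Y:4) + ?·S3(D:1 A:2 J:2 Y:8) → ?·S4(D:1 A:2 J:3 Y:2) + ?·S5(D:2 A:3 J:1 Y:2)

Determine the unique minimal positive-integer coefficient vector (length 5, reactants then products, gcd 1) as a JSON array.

D: 2·4+1·6+1·1 = 15 | 5·1+5·2 = 15
A: 2·8+1·7+1·2 = 25 | 5·2+5·3 = 25
J: 2·7+1·4+1·2 = 20 | 5·3+5·1 = 20
Y: 2·4+1·4+1·8 = 20 | 5·2+5·2 = 20
gcd(2,1,1,5,5) = 1

Coefficients: [2, 1, 1, 5, 5]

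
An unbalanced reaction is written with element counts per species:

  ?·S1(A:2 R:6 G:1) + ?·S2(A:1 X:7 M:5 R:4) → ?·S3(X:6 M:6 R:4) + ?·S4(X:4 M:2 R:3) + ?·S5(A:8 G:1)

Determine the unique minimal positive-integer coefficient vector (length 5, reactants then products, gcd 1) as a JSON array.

Coefficients: [1, 6, 3, 6, 1]

A: 1·2+6·1 = 8 | 3·0+6·0+1·8 = 8
X: 1·0+6·7 = 42 | 3·6+6·4+1·0 = 42
M: 1·0+6·5 = 30 | 3·6+6·2+1·0 = 30
R: 1·6+6·4 = 30 | 3·4+6·3+1·0 = 30
G: 1·1+6·0 = 1 | 3·0+6·0+1·1 = 1
gcd(1,6,3,6,1) = 1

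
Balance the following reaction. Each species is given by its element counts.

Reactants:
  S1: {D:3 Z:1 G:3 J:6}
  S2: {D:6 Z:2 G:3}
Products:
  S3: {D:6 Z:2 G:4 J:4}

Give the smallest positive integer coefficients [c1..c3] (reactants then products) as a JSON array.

Coefficients: [2, 2, 3]

D: 2·3+2·6 = 18 | 3·6 = 18
Z: 2·1+2·2 = 6 | 3·2 = 6
G: 2·3+2·3 = 12 | 3·4 = 12
J: 2·6+2·0 = 12 | 3·4 = 12
gcd(2,2,3) = 1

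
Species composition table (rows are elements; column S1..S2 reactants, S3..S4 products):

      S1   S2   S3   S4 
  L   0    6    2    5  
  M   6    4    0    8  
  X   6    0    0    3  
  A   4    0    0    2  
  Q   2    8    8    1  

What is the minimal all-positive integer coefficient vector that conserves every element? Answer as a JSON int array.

Coefficients: [2, 5, 5, 4]

L: 2·0+5·6 = 30 | 5·2+4·5 = 30
M: 2·6+5·4 = 32 | 5·0+4·8 = 32
X: 2·6+5·0 = 12 | 5·0+4·3 = 12
A: 2·4+5·0 = 8 | 5·0+4·2 = 8
Q: 2·2+5·8 = 44 | 5·8+4·1 = 44
gcd(2,5,5,4) = 1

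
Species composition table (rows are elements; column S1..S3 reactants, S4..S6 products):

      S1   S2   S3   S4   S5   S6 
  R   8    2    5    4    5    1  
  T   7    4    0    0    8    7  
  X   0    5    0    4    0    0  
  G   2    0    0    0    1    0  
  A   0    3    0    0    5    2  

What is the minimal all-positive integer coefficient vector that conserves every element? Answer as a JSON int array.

R: 1·8+4·2+3·5 = 31 | 5·4+2·5+1·1 = 31
T: 1·7+4·4+3·0 = 23 | 5·0+2·8+1·7 = 23
X: 1·0+4·5+3·0 = 20 | 5·4+2·0+1·0 = 20
G: 1·2+4·0+3·0 = 2 | 5·0+2·1+1·0 = 2
A: 1·0+4·3+3·0 = 12 | 5·0+2·5+1·2 = 12
gcd(1,4,3,5,2,1) = 1

Coefficients: [1, 4, 3, 5, 2, 1]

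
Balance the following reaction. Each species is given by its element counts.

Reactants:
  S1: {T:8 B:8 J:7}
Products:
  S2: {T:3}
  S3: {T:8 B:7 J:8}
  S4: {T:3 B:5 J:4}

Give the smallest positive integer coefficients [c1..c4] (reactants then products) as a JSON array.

T: 4·8 = 32 | 3·3+1·8+5·3 = 32
B: 4·8 = 32 | 3·0+1·7+5·5 = 32
J: 4·7 = 28 | 3·0+1·8+5·4 = 28
gcd(4,3,1,5) = 1

Coefficients: [4, 3, 1, 5]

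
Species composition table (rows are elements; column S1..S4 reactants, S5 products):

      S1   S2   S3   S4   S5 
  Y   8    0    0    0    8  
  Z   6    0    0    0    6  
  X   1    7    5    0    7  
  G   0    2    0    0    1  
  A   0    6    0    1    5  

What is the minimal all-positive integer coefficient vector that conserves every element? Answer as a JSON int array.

Coefficients: [2, 1, 1, 4, 2]

Y: 2·8+1·0+1·0+4·0 = 16 | 2·8 = 16
Z: 2·6+1·0+1·0+4·0 = 12 | 2·6 = 12
X: 2·1+1·7+1·5+4·0 = 14 | 2·7 = 14
G: 2·0+1·2+1·0+4·0 = 2 | 2·1 = 2
A: 2·0+1·6+1·0+4·1 = 10 | 2·5 = 10
gcd(2,1,1,4,2) = 1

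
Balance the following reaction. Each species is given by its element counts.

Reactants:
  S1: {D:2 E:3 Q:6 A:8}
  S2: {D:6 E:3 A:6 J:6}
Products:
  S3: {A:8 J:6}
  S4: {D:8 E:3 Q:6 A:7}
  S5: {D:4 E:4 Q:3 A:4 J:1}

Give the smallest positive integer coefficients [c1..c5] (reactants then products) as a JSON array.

Coefficients: [5, 5, 4, 2, 6]

D: 5·2+5·6 = 40 | 4·0+2·8+6·4 = 40
E: 5·3+5·3 = 30 | 4·0+2·3+6·4 = 30
Q: 5·6+5·0 = 30 | 4·0+2·6+6·3 = 30
A: 5·8+5·6 = 70 | 4·8+2·7+6·4 = 70
J: 5·0+5·6 = 30 | 4·6+2·0+6·1 = 30
gcd(5,5,4,2,6) = 1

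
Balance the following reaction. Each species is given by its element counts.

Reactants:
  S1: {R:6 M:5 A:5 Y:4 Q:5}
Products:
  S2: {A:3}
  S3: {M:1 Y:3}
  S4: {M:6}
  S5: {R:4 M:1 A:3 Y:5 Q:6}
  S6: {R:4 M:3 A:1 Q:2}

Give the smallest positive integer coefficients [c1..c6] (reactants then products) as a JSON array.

Coefficients: [6, 5, 3, 1, 3, 6]

R: 6·6 = 36 | 5·0+3·0+1·0+3·4+6·4 = 36
M: 6·5 = 30 | 5·0+3·1+1·6+3·1+6·3 = 30
A: 6·5 = 30 | 5·3+3·0+1·0+3·3+6·1 = 30
Y: 6·4 = 24 | 5·0+3·3+1·0+3·5+6·0 = 24
Q: 6·5 = 30 | 5·0+3·0+1·0+3·6+6·2 = 30
gcd(6,5,3,1,3,6) = 1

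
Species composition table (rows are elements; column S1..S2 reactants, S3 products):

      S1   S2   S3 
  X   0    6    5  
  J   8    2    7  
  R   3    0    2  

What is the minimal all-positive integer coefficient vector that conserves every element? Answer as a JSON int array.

Coefficients: [4, 5, 6]

X: 4·0+5·6 = 30 | 6·5 = 30
J: 4·8+5·2 = 42 | 6·7 = 42
R: 4·3+5·0 = 12 | 6·2 = 12
gcd(4,5,6) = 1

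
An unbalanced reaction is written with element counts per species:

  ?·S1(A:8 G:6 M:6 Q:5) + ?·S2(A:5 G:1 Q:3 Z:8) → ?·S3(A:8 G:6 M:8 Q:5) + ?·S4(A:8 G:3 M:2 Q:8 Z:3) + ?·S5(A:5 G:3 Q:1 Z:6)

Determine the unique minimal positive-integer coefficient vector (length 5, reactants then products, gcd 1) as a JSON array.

A: 6·8+3·5 = 63 | 4·8+2·8+3·5 = 63
G: 6·6+3·1 = 39 | 4·6+2·3+3·3 = 39
M: 6·6+3·0 = 36 | 4·8+2·2+3·0 = 36
Q: 6·5+3·3 = 39 | 4·5+2·8+3·1 = 39
Z: 6·0+3·8 = 24 | 4·0+2·3+3·6 = 24
gcd(6,3,4,2,3) = 1

Coefficients: [6, 3, 4, 2, 3]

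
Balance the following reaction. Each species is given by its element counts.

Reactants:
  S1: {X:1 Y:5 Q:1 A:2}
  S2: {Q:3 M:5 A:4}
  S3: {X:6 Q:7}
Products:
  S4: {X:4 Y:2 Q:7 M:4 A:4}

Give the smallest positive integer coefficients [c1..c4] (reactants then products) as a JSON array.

Coefficients: [2, 4, 3, 5]

X: 2·1+4·0+3·6 = 20 | 5·4 = 20
Y: 2·5+4·0+3·0 = 10 | 5·2 = 10
Q: 2·1+4·3+3·7 = 35 | 5·7 = 35
M: 2·0+4·5+3·0 = 20 | 5·4 = 20
A: 2·2+4·4+3·0 = 20 | 5·4 = 20
gcd(2,4,3,5) = 1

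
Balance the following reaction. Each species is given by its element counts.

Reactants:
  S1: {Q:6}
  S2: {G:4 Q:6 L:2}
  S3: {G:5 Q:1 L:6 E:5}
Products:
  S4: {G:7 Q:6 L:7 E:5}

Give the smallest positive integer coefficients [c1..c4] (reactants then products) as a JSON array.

Coefficients: [2, 3, 6, 6]

G: 2·0+3·4+6·5 = 42 | 6·7 = 42
Q: 2·6+3·6+6·1 = 36 | 6·6 = 36
L: 2·0+3·2+6·6 = 42 | 6·7 = 42
E: 2·0+3·0+6·5 = 30 | 6·5 = 30
gcd(2,3,6,6) = 1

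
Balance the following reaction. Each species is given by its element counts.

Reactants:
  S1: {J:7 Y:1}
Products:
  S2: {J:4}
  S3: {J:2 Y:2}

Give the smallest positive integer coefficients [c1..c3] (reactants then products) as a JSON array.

Coefficients: [2, 3, 1]

J: 2·7 = 14 | 3·4+1·2 = 14
Y: 2·1 = 2 | 3·0+1·2 = 2
gcd(2,3,1) = 1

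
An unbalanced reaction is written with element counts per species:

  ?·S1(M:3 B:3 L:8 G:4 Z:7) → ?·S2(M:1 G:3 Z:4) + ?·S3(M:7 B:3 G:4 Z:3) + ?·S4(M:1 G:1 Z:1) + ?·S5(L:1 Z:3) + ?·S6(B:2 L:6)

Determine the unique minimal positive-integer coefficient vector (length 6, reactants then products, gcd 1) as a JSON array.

M: 5·3 = 15 | 4·1+1·7+4·1+4·0+6·0 = 15
B: 5·3 = 15 | 4·0+1·3+4·0+4·0+6·2 = 15
L: 5·8 = 40 | 4·0+1·0+4·0+4·1+6·6 = 40
G: 5·4 = 20 | 4·3+1·4+4·1+4·0+6·0 = 20
Z: 5·7 = 35 | 4·4+1·3+4·1+4·3+6·0 = 35
gcd(5,4,1,4,4,6) = 1

Coefficients: [5, 4, 1, 4, 4, 6]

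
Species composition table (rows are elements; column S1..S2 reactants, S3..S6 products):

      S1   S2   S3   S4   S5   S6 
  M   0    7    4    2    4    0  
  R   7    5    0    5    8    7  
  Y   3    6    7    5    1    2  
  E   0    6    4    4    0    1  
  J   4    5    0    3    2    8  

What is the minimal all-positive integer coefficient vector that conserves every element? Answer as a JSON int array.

M: 6·0+4·7 = 28 | 3·4+2·2+3·4+4·0 = 28
R: 6·7+4·5 = 62 | 3·0+2·5+3·8+4·7 = 62
Y: 6·3+4·6 = 42 | 3·7+2·5+3·1+4·2 = 42
E: 6·0+4·6 = 24 | 3·4+2·4+3·0+4·1 = 24
J: 6·4+4·5 = 44 | 3·0+2·3+3·2+4·8 = 44
gcd(6,4,3,2,3,4) = 1

Coefficients: [6, 4, 3, 2, 3, 4]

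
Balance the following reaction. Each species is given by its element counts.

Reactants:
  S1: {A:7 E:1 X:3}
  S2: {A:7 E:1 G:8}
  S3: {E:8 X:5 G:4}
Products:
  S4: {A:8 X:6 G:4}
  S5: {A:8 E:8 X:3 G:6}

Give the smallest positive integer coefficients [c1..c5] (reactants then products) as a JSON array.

Coefficients: [5, 3, 3, 3, 4]

A: 5·7+3·7+3·0 = 56 | 3·8+4·8 = 56
E: 5·1+3·1+3·8 = 32 | 3·0+4·8 = 32
X: 5·3+3·0+3·5 = 30 | 3·6+4·3 = 30
G: 5·0+3·8+3·4 = 36 | 3·4+4·6 = 36
gcd(5,3,3,3,4) = 1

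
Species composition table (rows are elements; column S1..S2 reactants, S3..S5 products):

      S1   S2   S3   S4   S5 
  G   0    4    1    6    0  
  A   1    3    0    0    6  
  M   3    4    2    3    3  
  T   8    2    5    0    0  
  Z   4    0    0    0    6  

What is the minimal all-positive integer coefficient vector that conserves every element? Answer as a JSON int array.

G: 3·0+3·4 = 12 | 6·1+1·6+2·0 = 12
A: 3·1+3·3 = 12 | 6·0+1·0+2·6 = 12
M: 3·3+3·4 = 21 | 6·2+1·3+2·3 = 21
T: 3·8+3·2 = 30 | 6·5+1·0+2·0 = 30
Z: 3·4+3·0 = 12 | 6·0+1·0+2·6 = 12
gcd(3,3,6,1,2) = 1

Coefficients: [3, 3, 6, 1, 2]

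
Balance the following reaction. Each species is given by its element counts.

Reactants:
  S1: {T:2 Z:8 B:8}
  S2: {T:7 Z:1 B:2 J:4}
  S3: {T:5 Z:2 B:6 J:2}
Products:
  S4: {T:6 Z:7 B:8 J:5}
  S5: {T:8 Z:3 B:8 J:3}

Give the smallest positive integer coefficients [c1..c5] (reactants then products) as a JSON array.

T: 1·2+2·7+6·5 = 46 | 1·6+5·8 = 46
Z: 1·8+2·1+6·2 = 22 | 1·7+5·3 = 22
B: 1·8+2·2+6·6 = 48 | 1·8+5·8 = 48
J: 1·0+2·4+6·2 = 20 | 1·5+5·3 = 20
gcd(1,2,6,1,5) = 1

Coefficients: [1, 2, 6, 1, 5]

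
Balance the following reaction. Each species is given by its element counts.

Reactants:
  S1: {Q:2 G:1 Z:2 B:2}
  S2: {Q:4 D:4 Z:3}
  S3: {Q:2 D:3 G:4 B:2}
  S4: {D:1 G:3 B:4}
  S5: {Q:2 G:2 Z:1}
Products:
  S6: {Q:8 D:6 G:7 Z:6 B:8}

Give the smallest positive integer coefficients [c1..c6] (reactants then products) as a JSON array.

Q: 5·2+4·4+1·2+5·0+2·2 = 32 | 4·8 = 32
D: 5·0+4·4+1·3+5·1+2·0 = 24 | 4·6 = 24
G: 5·1+4·0+1·4+5·3+2·2 = 28 | 4·7 = 28
Z: 5·2+4·3+1·0+5·0+2·1 = 24 | 4·6 = 24
B: 5·2+4·0+1·2+5·4+2·0 = 32 | 4·8 = 32
gcd(5,4,1,5,2,4) = 1

Coefficients: [5, 4, 1, 5, 2, 4]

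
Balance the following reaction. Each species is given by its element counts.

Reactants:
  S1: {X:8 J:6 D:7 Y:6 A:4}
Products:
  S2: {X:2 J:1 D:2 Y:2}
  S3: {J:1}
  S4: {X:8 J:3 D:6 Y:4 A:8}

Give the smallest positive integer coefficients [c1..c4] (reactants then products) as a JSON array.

Coefficients: [2, 4, 5, 1]

X: 2·8 = 16 | 4·2+5·0+1·8 = 16
J: 2·6 = 12 | 4·1+5·1+1·3 = 12
D: 2·7 = 14 | 4·2+5·0+1·6 = 14
Y: 2·6 = 12 | 4·2+5·0+1·4 = 12
A: 2·4 = 8 | 4·0+5·0+1·8 = 8
gcd(2,4,5,1) = 1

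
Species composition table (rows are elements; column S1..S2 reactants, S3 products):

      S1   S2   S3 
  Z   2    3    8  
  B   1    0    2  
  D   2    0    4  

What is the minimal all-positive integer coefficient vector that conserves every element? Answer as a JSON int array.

Z: 6·2+4·3 = 24 | 3·8 = 24
B: 6·1+4·0 = 6 | 3·2 = 6
D: 6·2+4·0 = 12 | 3·4 = 12
gcd(6,4,3) = 1

Coefficients: [6, 4, 3]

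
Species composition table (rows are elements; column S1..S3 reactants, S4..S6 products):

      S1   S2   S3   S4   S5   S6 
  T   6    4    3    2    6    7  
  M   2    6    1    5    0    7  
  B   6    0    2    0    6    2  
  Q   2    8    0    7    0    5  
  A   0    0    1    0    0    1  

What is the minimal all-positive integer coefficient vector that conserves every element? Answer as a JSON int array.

T: 6·6+5·4+2·3 = 62 | 6·2+6·6+2·7 = 62
M: 6·2+5·6+2·1 = 44 | 6·5+6·0+2·7 = 44
B: 6·6+5·0+2·2 = 40 | 6·0+6·6+2·2 = 40
Q: 6·2+5·8+2·0 = 52 | 6·7+6·0+2·5 = 52
A: 6·0+5·0+2·1 = 2 | 6·0+6·0+2·1 = 2
gcd(6,5,2,6,6,2) = 1

Coefficients: [6, 5, 2, 6, 6, 2]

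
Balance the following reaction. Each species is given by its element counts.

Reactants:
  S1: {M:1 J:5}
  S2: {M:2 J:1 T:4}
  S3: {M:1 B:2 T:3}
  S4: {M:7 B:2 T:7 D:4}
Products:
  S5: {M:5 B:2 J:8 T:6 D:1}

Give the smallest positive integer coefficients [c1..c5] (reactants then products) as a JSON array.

M: 6·1+2·2+3·1+1·7 = 20 | 4·5 = 20
B: 6·0+2·0+3·2+1·2 = 8 | 4·2 = 8
J: 6·5+2·1+3·0+1·0 = 32 | 4·8 = 32
T: 6·0+2·4+3·3+1·7 = 24 | 4·6 = 24
D: 6·0+2·0+3·0+1·4 = 4 | 4·1 = 4
gcd(6,2,3,1,4) = 1

Coefficients: [6, 2, 3, 1, 4]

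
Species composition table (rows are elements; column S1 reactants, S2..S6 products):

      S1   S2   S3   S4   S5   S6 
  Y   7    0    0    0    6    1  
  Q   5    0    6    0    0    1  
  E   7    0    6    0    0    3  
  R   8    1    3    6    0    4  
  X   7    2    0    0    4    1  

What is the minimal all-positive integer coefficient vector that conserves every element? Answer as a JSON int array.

Coefficients: [6, 6, 4, 1, 6, 6]

Y: 6·7 = 42 | 6·0+4·0+1·0+6·6+6·1 = 42
Q: 6·5 = 30 | 6·0+4·6+1·0+6·0+6·1 = 30
E: 6·7 = 42 | 6·0+4·6+1·0+6·0+6·3 = 42
R: 6·8 = 48 | 6·1+4·3+1·6+6·0+6·4 = 48
X: 6·7 = 42 | 6·2+4·0+1·0+6·4+6·1 = 42
gcd(6,6,4,1,6,6) = 1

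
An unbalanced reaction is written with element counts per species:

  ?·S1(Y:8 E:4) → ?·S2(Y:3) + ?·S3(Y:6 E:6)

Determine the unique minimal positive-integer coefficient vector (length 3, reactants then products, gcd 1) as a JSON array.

Coefficients: [3, 4, 2]

Y: 3·8 = 24 | 4·3+2·6 = 24
E: 3·4 = 12 | 4·0+2·6 = 12
gcd(3,4,2) = 1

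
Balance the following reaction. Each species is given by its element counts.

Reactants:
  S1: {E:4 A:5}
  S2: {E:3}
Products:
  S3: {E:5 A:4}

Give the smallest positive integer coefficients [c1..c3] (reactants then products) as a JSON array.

Coefficients: [4, 3, 5]

E: 4·4+3·3 = 25 | 5·5 = 25
A: 4·5+3·0 = 20 | 5·4 = 20
gcd(4,3,5) = 1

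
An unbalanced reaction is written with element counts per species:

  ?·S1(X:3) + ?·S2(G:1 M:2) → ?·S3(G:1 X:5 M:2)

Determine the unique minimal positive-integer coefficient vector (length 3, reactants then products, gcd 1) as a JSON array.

G: 5·0+3·1 = 3 | 3·1 = 3
X: 5·3+3·0 = 15 | 3·5 = 15
M: 5·0+3·2 = 6 | 3·2 = 6
gcd(5,3,3) = 1

Coefficients: [5, 3, 3]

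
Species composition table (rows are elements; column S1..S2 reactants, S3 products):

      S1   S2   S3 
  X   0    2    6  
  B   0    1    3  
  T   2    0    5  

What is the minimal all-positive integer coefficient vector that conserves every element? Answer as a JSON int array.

Coefficients: [5, 6, 2]

X: 5·0+6·2 = 12 | 2·6 = 12
B: 5·0+6·1 = 6 | 2·3 = 6
T: 5·2+6·0 = 10 | 2·5 = 10
gcd(5,6,2) = 1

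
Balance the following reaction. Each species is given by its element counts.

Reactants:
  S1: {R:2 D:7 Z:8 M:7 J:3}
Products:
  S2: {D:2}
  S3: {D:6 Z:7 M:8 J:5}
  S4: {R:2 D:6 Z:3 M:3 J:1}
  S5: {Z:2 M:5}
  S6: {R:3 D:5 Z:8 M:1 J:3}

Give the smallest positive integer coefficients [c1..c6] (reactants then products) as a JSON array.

R: 4·2 = 8 | 3·0+1·0+1·2+3·0+2·3 = 8
D: 4·7 = 28 | 3·2+1·6+1·6+3·0+2·5 = 28
Z: 4·8 = 32 | 3·0+1·7+1·3+3·2+2·8 = 32
M: 4·7 = 28 | 3·0+1·8+1·3+3·5+2·1 = 28
J: 4·3 = 12 | 3·0+1·5+1·1+3·0+2·3 = 12
gcd(4,3,1,1,3,2) = 1

Coefficients: [4, 3, 1, 1, 3, 2]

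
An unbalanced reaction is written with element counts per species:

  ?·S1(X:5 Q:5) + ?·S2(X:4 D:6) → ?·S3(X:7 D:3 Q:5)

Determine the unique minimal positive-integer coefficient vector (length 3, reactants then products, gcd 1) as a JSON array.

X: 2·5+1·4 = 14 | 2·7 = 14
D: 2·0+1·6 = 6 | 2·3 = 6
Q: 2·5+1·0 = 10 | 2·5 = 10
gcd(2,1,2) = 1

Coefficients: [2, 1, 2]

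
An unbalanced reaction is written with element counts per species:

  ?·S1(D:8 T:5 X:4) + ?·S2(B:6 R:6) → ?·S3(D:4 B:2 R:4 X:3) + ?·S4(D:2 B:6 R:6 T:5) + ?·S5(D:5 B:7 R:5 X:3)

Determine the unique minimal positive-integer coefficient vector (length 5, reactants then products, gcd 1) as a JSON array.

D: 3·8+6·0 = 24 | 2·4+3·2+2·5 = 24
B: 3·0+6·6 = 36 | 2·2+3·6+2·7 = 36
R: 3·0+6·6 = 36 | 2·4+3·6+2·5 = 36
T: 3·5+6·0 = 15 | 2·0+3·5+2·0 = 15
X: 3·4+6·0 = 12 | 2·3+3·0+2·3 = 12
gcd(3,6,2,3,2) = 1

Coefficients: [3, 6, 2, 3, 2]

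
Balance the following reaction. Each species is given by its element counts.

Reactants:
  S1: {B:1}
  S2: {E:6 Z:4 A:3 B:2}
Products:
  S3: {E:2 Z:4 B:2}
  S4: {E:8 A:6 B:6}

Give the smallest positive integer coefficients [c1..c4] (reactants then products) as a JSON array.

E: 6·0+2·6 = 12 | 2·2+1·8 = 12
Z: 6·0+2·4 = 8 | 2·4+1·0 = 8
A: 6·0+2·3 = 6 | 2·0+1·6 = 6
B: 6·1+2·2 = 10 | 2·2+1·6 = 10
gcd(6,2,2,1) = 1

Coefficients: [6, 2, 2, 1]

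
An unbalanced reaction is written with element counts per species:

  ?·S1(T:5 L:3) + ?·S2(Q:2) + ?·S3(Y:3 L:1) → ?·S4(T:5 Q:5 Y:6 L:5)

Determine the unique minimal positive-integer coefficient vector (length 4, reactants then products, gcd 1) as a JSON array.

T: 2·5+5·0+4·0 = 10 | 2·5 = 10
Q: 2·0+5·2+4·0 = 10 | 2·5 = 10
Y: 2·0+5·0+4·3 = 12 | 2·6 = 12
L: 2·3+5·0+4·1 = 10 | 2·5 = 10
gcd(2,5,4,2) = 1

Coefficients: [2, 5, 4, 2]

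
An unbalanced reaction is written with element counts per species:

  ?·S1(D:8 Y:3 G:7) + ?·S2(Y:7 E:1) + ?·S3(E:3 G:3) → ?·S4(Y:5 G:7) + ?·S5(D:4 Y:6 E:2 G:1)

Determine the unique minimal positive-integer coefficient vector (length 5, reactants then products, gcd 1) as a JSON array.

Coefficients: [3, 6, 2, 3, 6]

D: 3·8+6·0+2·0 = 24 | 3·0+6·4 = 24
Y: 3·3+6·7+2·0 = 51 | 3·5+6·6 = 51
E: 3·0+6·1+2·3 = 12 | 3·0+6·2 = 12
G: 3·7+6·0+2·3 = 27 | 3·7+6·1 = 27
gcd(3,6,2,3,6) = 1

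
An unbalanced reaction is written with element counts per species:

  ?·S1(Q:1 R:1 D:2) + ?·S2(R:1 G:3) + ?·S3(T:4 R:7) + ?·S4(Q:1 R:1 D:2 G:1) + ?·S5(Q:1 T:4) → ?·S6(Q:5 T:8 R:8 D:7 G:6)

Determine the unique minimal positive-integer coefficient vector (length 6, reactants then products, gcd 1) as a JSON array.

Q: 1·1+2·0+1·0+6·1+3·1 = 10 | 2·5 = 10
T: 1·0+2·0+1·4+6·0+3·4 = 16 | 2·8 = 16
R: 1·1+2·1+1·7+6·1+3·0 = 16 | 2·8 = 16
D: 1·2+2·0+1·0+6·2+3·0 = 14 | 2·7 = 14
G: 1·0+2·3+1·0+6·1+3·0 = 12 | 2·6 = 12
gcd(1,2,1,6,3,2) = 1

Coefficients: [1, 2, 1, 6, 3, 2]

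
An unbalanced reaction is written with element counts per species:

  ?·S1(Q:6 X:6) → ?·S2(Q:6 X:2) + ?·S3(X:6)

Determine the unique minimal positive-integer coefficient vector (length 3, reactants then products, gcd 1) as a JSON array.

Coefficients: [3, 3, 2]

Q: 3·6 = 18 | 3·6+2·0 = 18
X: 3·6 = 18 | 3·2+2·6 = 18
gcd(3,3,2) = 1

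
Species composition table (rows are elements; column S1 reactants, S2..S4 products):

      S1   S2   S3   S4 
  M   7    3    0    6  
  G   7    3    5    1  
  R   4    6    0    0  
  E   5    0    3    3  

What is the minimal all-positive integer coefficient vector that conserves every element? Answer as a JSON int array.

Coefficients: [6, 4, 5, 5]

M: 6·7 = 42 | 4·3+5·0+5·6 = 42
G: 6·7 = 42 | 4·3+5·5+5·1 = 42
R: 6·4 = 24 | 4·6+5·0+5·0 = 24
E: 6·5 = 30 | 4·0+5·3+5·3 = 30
gcd(6,4,5,5) = 1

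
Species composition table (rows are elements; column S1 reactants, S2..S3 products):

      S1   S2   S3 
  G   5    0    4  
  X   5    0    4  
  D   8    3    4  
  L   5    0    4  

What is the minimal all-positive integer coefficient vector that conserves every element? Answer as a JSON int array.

G: 4·5 = 20 | 4·0+5·4 = 20
X: 4·5 = 20 | 4·0+5·4 = 20
D: 4·8 = 32 | 4·3+5·4 = 32
L: 4·5 = 20 | 4·0+5·4 = 20
gcd(4,4,5) = 1

Coefficients: [4, 4, 5]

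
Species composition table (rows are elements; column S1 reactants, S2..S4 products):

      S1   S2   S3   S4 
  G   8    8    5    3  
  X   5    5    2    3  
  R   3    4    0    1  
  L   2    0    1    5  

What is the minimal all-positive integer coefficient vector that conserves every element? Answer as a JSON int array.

G: 3·8 = 24 | 2·8+1·5+1·3 = 24
X: 3·5 = 15 | 2·5+1·2+1·3 = 15
R: 3·3 = 9 | 2·4+1·0+1·1 = 9
L: 3·2 = 6 | 2·0+1·1+1·5 = 6
gcd(3,2,1,1) = 1

Coefficients: [3, 2, 1, 1]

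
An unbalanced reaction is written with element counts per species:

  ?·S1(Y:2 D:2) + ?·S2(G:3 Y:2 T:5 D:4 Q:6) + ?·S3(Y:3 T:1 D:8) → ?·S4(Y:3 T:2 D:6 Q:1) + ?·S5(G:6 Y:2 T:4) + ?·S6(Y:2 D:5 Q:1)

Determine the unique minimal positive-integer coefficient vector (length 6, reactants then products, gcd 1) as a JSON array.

G: 5·0+2·3+6·0 = 6 | 6·0+1·6+6·0 = 6
Y: 5·2+2·2+6·3 = 32 | 6·3+1·2+6·2 = 32
T: 5·0+2·5+6·1 = 16 | 6·2+1·4+6·0 = 16
D: 5·2+2·4+6·8 = 66 | 6·6+1·0+6·5 = 66
Q: 5·0+2·6+6·0 = 12 | 6·1+1·0+6·1 = 12
gcd(5,2,6,6,1,6) = 1

Coefficients: [5, 2, 6, 6, 1, 6]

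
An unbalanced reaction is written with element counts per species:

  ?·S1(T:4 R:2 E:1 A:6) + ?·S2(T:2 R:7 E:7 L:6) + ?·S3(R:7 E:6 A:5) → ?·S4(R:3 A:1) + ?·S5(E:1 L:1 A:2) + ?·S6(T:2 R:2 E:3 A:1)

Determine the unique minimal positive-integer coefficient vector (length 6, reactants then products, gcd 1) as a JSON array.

T: 2·4+1·2+2·0 = 10 | 5·0+6·0+5·2 = 10
R: 2·2+1·7+2·7 = 25 | 5·3+6·0+5·2 = 25
E: 2·1+1·7+2·6 = 21 | 5·0+6·1+5·3 = 21
L: 2·0+1·6+2·0 = 6 | 5·0+6·1+5·0 = 6
A: 2·6+1·0+2·5 = 22 | 5·1+6·2+5·1 = 22
gcd(2,1,2,5,6,5) = 1

Coefficients: [2, 1, 2, 5, 6, 5]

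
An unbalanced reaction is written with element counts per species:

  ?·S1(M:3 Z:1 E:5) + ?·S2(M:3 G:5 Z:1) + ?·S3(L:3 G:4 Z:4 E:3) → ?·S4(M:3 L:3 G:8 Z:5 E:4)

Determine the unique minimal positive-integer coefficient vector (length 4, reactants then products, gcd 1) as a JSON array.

Coefficients: [1, 4, 5, 5]

M: 1·3+4·3+5·0 = 15 | 5·3 = 15
L: 1·0+4·0+5·3 = 15 | 5·3 = 15
G: 1·0+4·5+5·4 = 40 | 5·8 = 40
Z: 1·1+4·1+5·4 = 25 | 5·5 = 25
E: 1·5+4·0+5·3 = 20 | 5·4 = 20
gcd(1,4,5,5) = 1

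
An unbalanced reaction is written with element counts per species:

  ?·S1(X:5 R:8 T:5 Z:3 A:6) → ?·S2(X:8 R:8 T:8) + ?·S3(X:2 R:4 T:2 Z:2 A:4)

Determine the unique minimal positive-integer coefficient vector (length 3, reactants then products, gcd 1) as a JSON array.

Coefficients: [4, 1, 6]

X: 4·5 = 20 | 1·8+6·2 = 20
R: 4·8 = 32 | 1·8+6·4 = 32
T: 4·5 = 20 | 1·8+6·2 = 20
Z: 4·3 = 12 | 1·0+6·2 = 12
A: 4·6 = 24 | 1·0+6·4 = 24
gcd(4,1,6) = 1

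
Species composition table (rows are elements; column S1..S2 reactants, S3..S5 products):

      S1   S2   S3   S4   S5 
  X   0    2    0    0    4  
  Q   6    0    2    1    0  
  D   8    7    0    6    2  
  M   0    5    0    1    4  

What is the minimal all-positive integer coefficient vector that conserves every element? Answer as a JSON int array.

X: 3·0+2·2 = 4 | 6·0+6·0+1·4 = 4
Q: 3·6+2·0 = 18 | 6·2+6·1+1·0 = 18
D: 3·8+2·7 = 38 | 6·0+6·6+1·2 = 38
M: 3·0+2·5 = 10 | 6·0+6·1+1·4 = 10
gcd(3,2,6,6,1) = 1

Coefficients: [3, 2, 6, 6, 1]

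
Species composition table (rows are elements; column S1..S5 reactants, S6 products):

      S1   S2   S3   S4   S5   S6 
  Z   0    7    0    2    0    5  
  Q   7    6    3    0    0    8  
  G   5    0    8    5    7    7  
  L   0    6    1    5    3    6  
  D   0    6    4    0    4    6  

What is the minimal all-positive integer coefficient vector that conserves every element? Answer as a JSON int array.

Z: 3·0+4·7+1·0+1·2+2·0 = 30 | 6·5 = 30
Q: 3·7+4·6+1·3+1·0+2·0 = 48 | 6·8 = 48
G: 3·5+4·0+1·8+1·5+2·7 = 42 | 6·7 = 42
L: 3·0+4·6+1·1+1·5+2·3 = 36 | 6·6 = 36
D: 3·0+4·6+1·4+1·0+2·4 = 36 | 6·6 = 36
gcd(3,4,1,1,2,6) = 1

Coefficients: [3, 4, 1, 1, 2, 6]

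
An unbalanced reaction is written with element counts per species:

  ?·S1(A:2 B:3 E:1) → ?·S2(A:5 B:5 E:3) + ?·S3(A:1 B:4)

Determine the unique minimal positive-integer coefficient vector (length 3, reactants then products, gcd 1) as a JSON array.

A: 3·2 = 6 | 1·5+1·1 = 6
B: 3·3 = 9 | 1·5+1·4 = 9
E: 3·1 = 3 | 1·3+1·0 = 3
gcd(3,1,1) = 1

Coefficients: [3, 1, 1]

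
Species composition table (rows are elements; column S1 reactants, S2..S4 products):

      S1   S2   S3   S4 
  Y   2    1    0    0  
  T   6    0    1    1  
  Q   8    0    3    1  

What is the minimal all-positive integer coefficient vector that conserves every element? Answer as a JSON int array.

Coefficients: [1, 2, 1, 5]

Y: 1·2 = 2 | 2·1+1·0+5·0 = 2
T: 1·6 = 6 | 2·0+1·1+5·1 = 6
Q: 1·8 = 8 | 2·0+1·3+5·1 = 8
gcd(1,2,1,5) = 1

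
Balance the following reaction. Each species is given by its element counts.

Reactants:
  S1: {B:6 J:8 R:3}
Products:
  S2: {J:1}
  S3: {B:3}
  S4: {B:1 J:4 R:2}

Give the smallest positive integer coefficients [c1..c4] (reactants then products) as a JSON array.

Coefficients: [2, 4, 3, 3]

B: 2·6 = 12 | 4·0+3·3+3·1 = 12
J: 2·8 = 16 | 4·1+3·0+3·4 = 16
R: 2·3 = 6 | 4·0+3·0+3·2 = 6
gcd(2,4,3,3) = 1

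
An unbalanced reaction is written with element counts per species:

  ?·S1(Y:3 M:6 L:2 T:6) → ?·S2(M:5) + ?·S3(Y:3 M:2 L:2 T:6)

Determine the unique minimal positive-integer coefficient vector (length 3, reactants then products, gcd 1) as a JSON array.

Y: 5·3 = 15 | 4·0+5·3 = 15
M: 5·6 = 30 | 4·5+5·2 = 30
L: 5·2 = 10 | 4·0+5·2 = 10
T: 5·6 = 30 | 4·0+5·6 = 30
gcd(5,4,5) = 1

Coefficients: [5, 4, 5]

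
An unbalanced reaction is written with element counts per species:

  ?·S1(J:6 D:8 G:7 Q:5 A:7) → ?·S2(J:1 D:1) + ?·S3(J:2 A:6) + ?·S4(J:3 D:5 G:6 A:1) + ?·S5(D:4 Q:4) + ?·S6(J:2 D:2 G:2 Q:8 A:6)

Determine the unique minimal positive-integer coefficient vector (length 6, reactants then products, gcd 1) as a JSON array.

J: 4·6 = 24 | 4·1+2·2+4·3+1·0+2·2 = 24
D: 4·8 = 32 | 4·1+2·0+4·5+1·4+2·2 = 32
G: 4·7 = 28 | 4·0+2·0+4·6+1·0+2·2 = 28
Q: 4·5 = 20 | 4·0+2·0+4·0+1·4+2·8 = 20
A: 4·7 = 28 | 4·0+2·6+4·1+1·0+2·6 = 28
gcd(4,4,2,4,1,2) = 1

Coefficients: [4, 4, 2, 4, 1, 2]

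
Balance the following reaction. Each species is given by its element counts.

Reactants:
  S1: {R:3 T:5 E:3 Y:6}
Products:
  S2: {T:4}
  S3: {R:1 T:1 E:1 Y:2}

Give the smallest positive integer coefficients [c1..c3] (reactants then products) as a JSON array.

R: 2·3 = 6 | 1·0+6·1 = 6
T: 2·5 = 10 | 1·4+6·1 = 10
E: 2·3 = 6 | 1·0+6·1 = 6
Y: 2·6 = 12 | 1·0+6·2 = 12
gcd(2,1,6) = 1

Coefficients: [2, 1, 6]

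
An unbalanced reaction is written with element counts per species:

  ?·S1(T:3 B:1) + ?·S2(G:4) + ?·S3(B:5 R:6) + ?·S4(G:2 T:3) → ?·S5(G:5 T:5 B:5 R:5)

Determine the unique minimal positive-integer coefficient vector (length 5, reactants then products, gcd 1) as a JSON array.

Coefficients: [5, 5, 5, 5, 6]

G: 5·0+5·4+5·0+5·2 = 30 | 6·5 = 30
T: 5·3+5·0+5·0+5·3 = 30 | 6·5 = 30
B: 5·1+5·0+5·5+5·0 = 30 | 6·5 = 30
R: 5·0+5·0+5·6+5·0 = 30 | 6·5 = 30
gcd(5,5,5,5,6) = 1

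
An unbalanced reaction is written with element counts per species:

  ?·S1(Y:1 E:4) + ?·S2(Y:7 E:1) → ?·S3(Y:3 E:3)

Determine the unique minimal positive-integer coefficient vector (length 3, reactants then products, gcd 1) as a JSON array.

Coefficients: [2, 1, 3]

Y: 2·1+1·7 = 9 | 3·3 = 9
E: 2·4+1·1 = 9 | 3·3 = 9
gcd(2,1,3) = 1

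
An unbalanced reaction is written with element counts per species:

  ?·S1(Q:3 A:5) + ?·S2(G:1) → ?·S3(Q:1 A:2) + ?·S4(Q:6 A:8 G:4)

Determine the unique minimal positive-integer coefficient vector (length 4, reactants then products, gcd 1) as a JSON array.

Q: 4·3+4·0 = 12 | 6·1+1·6 = 12
A: 4·5+4·0 = 20 | 6·2+1·8 = 20
G: 4·0+4·1 = 4 | 6·0+1·4 = 4
gcd(4,4,6,1) = 1

Coefficients: [4, 4, 6, 1]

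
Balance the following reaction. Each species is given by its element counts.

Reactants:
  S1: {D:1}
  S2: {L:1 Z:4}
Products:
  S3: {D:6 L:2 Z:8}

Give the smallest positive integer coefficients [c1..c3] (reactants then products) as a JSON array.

Coefficients: [6, 2, 1]

D: 6·1+2·0 = 6 | 1·6 = 6
L: 6·0+2·1 = 2 | 1·2 = 2
Z: 6·0+2·4 = 8 | 1·8 = 8
gcd(6,2,1) = 1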